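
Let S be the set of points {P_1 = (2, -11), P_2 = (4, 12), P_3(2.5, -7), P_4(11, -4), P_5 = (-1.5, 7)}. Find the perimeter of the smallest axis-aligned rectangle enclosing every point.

Width = max x − min x = 11 − (-1.5) = 12.5.
Height = max y − min y = 12 − (-11) = 23.
Perimeter = 2(12.5 + 23) = 71.

71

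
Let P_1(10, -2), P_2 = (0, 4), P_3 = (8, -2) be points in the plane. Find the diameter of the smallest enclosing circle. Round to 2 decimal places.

11.66

Side lengths²: P_1P_2² = 136, P_1P_3² = 4, P_2P_3² = 100.
Since P_1P_2² = 136 ≥ 100 + 4 = 104, the angle opposite P_1P_2 is not acute, so the smallest enclosing circle has P_1P_2 as diameter.
Centre = midpoint of P_1P_2 = (5, 1), r² = 136/4 = 34.
Diameter = 2r = 2√34 ≈ 11.66.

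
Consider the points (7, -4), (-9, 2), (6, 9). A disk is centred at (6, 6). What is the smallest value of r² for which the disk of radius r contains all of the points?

The required radius is the distance from (6, 6) to the farthest point.
Squared distances: 101, 241, 9.
Maximum is 241, attained at (-9, 2).

241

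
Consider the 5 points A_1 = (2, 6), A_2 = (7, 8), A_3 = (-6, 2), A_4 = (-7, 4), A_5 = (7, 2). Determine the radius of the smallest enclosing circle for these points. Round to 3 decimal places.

By Welzl's lemma the MEC is supported by two points (diametrically opposite) or three points (on a circumcircle).
The minimum enclosing circle is determined by three boundary points: A_2, A_4, A_5.
Their circumcentre is (2/7, 5) with r² = 2650/49.
The farthest remaining point A_3 is at distance² 2377/49 ≤ 2650/49.
r = √(2650/49) ≈ 7.354.

7.354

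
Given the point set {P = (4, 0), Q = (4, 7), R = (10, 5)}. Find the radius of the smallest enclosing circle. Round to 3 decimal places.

Side lengths²: PQ² = 49, PR² = 61, QR² = 40.
Since PR² = 61 < 49 + 40 = 89, the triangle is acute, so the smallest enclosing circle is the circumcircle.
Circumcentre = (37/6, 3.5), r² = 305/18.
r = √(305/18) ≈ 4.116.

4.116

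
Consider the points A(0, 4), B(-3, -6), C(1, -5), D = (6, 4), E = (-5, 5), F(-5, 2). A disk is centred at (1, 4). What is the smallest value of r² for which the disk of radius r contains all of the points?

The required radius is the distance from (1, 4) to the farthest point.
Squared distances: 1, 116, 81, 25, 37, 40.
Maximum is 116, attained at B.

116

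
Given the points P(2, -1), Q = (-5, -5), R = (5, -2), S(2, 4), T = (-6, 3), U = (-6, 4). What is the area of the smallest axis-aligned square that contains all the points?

121

The bounding box has width 11 and height 9.
An axis-aligned square enclosing the set must have side ≥ max(width, height).
So the minimum side is max(11, 9) = 11.
Area = 11² = 121.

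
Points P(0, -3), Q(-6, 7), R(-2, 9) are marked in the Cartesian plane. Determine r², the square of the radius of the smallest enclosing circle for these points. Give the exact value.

Side lengths²: PQ² = 136, PR² = 148, QR² = 20.
Since PR² = 148 < 136 + 20 = 156, the triangle is acute, so the smallest enclosing circle is the circumcircle.
Circumcentre = (-19/13, 38/13), r² = 6290/169.

6290/169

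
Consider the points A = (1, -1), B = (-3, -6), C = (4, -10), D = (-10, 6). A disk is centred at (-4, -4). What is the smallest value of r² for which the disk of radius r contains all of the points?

136

The required radius is the distance from (-4, -4) to the farthest point.
Squared distances: 34, 5, 100, 136.
Maximum is 136, attained at D.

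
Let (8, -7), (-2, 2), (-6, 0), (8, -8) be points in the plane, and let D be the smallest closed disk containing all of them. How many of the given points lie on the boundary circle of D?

2

A smallest enclosing disk is always determined by at most three of the input points on its boundary.
The farthest pair is (-6, 0)–(8, -8) with squared distance 260. The circle on this segment as diameter has centre (1, -4) and r² = 260/4 = 65.
Check (8, -7): distance² to centre = 58 ≤ 65, so it lies inside.
All remaining points lie in this disk, and no smaller disk contains both endpoints, so this is the minimum enclosing circle.
The points at distance exactly r from the centre are (-6, 0), (8, -8) — 2 points.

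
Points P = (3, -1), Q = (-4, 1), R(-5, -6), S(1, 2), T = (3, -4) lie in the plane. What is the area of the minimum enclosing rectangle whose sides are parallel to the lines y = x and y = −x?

In coordinates u = x + y, v = x − y the rectangle is axis-aligned; the map (x,y)→(u,v) scales areas by 2.
u-values: 2, -3, -11, 3, -1; range = 3 − (-11) = 14.
v-values: 4, -5, 1, -1, 7; range = 7 − (-5) = 12.
Area = (14 × 12) / 2 = 84.

84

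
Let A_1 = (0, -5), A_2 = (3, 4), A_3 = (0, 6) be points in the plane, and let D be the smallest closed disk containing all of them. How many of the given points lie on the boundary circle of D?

Side lengths²: A_1A_2² = 90, A_1A_3² = 121, A_2A_3² = 13.
Since A_1A_3² = 121 ≥ 90 + 13 = 103, the angle opposite A_1A_3 is not acute, so the smallest enclosing circle has A_1A_3 as diameter.
Centre = midpoint of A_1A_3 = (0, 0.5), r² = 121/4 = 30.25.
The points at distance exactly r from the centre are A_1, A_3 — 2 points.

2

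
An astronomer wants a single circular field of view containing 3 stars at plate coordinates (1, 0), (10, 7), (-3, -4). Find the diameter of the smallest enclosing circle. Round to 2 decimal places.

17.03

Call the three points A, B, C in the order given.
Side lengths²: AB² = 130, AC² = 32, BC² = 290.
Since BC² = 290 ≥ 130 + 32 = 162, the angle opposite BC is not acute, so the smallest enclosing circle has BC as diameter.
Centre = midpoint of BC = (3.5, 1.5), r² = 290/4 = 72.5.
Diameter = 2r = 2√(72.5) ≈ 17.03.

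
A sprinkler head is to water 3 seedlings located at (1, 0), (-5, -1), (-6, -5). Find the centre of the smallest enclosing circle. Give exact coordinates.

Call the three points A, B, C in the order given.
Side lengths²: AB² = 37, AC² = 74, BC² = 17.
Since AC² = 74 ≥ 37 + 17 = 54, the angle opposite AC is not acute, so the smallest enclosing circle has AC as diameter.
Centre = midpoint of AC = (-2.5, -2.5), r² = 74/4 = 18.5.
Centre = (-2.5, -2.5).

(-2.5, -2.5)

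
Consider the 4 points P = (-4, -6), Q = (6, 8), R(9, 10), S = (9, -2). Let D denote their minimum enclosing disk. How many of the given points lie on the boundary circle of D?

By Welzl's lemma the MEC is supported by two points (diametrically opposite) or three points (on a circumcircle).
The farthest pair is P–R with squared distance 425. The circle on this segment as diameter has centre (2.5, 2) and r² = 425/4 = 106.25.
Check Q: distance² to centre = 48.25 ≤ 106.25, so it lies inside.
All remaining points lie in this disk, and no smaller disk contains both endpoints, so this is the minimum enclosing circle.
The points at distance exactly r from the centre are P, R — 2 points.

2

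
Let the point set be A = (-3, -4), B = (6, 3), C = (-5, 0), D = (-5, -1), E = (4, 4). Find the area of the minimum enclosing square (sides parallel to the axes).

121

The bounding box has width 11 and height 8.
An axis-aligned square enclosing the set must have side ≥ max(width, height).
So the minimum side is max(11, 8) = 11.
Area = 11² = 121.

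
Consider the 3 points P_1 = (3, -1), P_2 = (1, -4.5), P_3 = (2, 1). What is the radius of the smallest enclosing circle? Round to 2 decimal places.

Side lengths²: P_1P_2² = 16.25, P_1P_3² = 5, P_2P_3² = 31.25.
Since P_2P_3² = 31.25 ≥ 16.25 + 5 = 21.25, the angle opposite P_2P_3 is not acute, so the smallest enclosing circle has P_2P_3 as diameter.
Centre = midpoint of P_2P_3 = (1.5, -1.75), r² = 31.25/4 = 7.8125.
r = √(7.8125) ≈ 2.80.

2.80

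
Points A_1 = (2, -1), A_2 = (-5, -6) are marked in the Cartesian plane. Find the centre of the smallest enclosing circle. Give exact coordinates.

The smallest circle enclosing two points has them as diameter endpoints.
Centre = midpoint = (-1.5, -3.5); r² = |A_1A_2|²/4 = 74/4 = 18.5.
Centre = (-1.5, -3.5).

(-1.5, -3.5)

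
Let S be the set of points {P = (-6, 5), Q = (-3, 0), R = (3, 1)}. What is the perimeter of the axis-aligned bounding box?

28

Width = max x − min x = 3 − (-6) = 9.
Height = max y − min y = 5 − 0 = 5.
Perimeter = 2(9 + 5) = 28.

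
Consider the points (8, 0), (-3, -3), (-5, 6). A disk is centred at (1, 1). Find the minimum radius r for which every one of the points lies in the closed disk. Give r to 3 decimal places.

7.810

The required radius is the distance from (1, 1) to the farthest point.
Squared distances: 50, 32, 61.
Maximum is 61, attained at (-5, 6).
r = √61 ≈ 7.810.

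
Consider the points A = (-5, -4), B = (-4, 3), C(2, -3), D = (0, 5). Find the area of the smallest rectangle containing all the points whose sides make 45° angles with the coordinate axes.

In coordinates u = x + y, v = x − y the rectangle is axis-aligned; the map (x,y)→(u,v) scales areas by 2.
u-values: -9, -1, -1, 5; range = 5 − (-9) = 14.
v-values: -1, -7, 5, -5; range = 5 − (-7) = 12.
Area = (14 × 12) / 2 = 84.

84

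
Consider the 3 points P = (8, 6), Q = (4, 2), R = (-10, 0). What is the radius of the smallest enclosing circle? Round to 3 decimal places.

Side lengths²: PQ² = 32, PR² = 360, QR² = 200.
Since PR² = 360 ≥ 200 + 32 = 232, the angle opposite PR is not acute, so the smallest enclosing circle has PR as diameter.
Centre = midpoint of PR = (-1, 3), r² = 360/4 = 90.
r = √90 ≈ 9.487.

9.487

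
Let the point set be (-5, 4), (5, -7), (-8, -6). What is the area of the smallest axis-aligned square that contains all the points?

The bounding box has width 13 and height 11.
An axis-aligned square enclosing the set must have side ≥ max(width, height).
So the minimum side is max(13, 11) = 13.
Area = 13² = 169.

169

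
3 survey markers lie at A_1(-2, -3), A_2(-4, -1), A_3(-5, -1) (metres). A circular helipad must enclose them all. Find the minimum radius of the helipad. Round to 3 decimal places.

1.803

Side lengths²: A_1A_2² = 8, A_1A_3² = 13, A_2A_3² = 1.
Since A_1A_3² = 13 ≥ 8 + 1 = 9, the angle opposite A_1A_3 is not acute, so the smallest enclosing circle has A_1A_3 as diameter.
Centre = midpoint of A_1A_3 = (-3.5, -2), r² = 13/4 = 3.25.
r = √(3.25) ≈ 1.803.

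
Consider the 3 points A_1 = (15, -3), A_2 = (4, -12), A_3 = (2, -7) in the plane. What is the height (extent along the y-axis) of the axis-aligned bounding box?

max y = -3, min y = -12, so height = 9.

9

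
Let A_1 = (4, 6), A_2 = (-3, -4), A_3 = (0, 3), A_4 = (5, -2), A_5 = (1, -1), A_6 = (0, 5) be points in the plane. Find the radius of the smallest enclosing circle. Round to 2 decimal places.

The minimum enclosing circle of a finite set is fixed by two of the points (as a diameter) or three (as a circumcircle).
The farthest pair is A_1–A_2 with squared distance 149. The circle on this segment as diameter has centre (0.5, 1) and r² = 149/4 = 37.25.
Check A_3: distance² to centre = 4.25 ≤ 37.25, so it lies inside.
All remaining points lie in this disk, and no smaller disk contains both endpoints, so this is the minimum enclosing circle.
r = √(37.25) ≈ 6.10.

6.10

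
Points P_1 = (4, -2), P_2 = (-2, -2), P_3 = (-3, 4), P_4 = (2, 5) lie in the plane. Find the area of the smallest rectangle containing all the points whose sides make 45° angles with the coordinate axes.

In coordinates u = x + y, v = x − y the rectangle is axis-aligned; the map (x,y)→(u,v) scales areas by 2.
u-values: 2, -4, 1, 7; range = 7 − (-4) = 11.
v-values: 6, 0, -7, -3; range = 6 − (-7) = 13.
Area = (11 × 13) / 2 = 71.5.

71.5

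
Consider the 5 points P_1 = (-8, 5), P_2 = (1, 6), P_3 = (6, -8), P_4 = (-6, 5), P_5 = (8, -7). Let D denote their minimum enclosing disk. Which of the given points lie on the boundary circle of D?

A smallest enclosing disk is always determined by at most three of the input points on its boundary.
The farthest pair is P_1–P_5 with squared distance 400. The circle on this segment as diameter has centre (0, -1) and r² = 400/4 = 100.
Check P_2: distance² to centre = 50 ≤ 100, so it lies inside.
All remaining points lie in this disk, and no smaller disk contains both endpoints, so this is the minimum enclosing circle.
The points at distance exactly r from the centre are P_1, P_5 — 2 points.

P_1, P_5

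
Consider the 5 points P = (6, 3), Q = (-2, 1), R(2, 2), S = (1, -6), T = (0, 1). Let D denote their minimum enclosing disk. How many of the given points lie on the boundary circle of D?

A smallest enclosing disk is always determined by at most three of the input points on its boundary.
The minimum enclosing circle is determined by three boundary points: P, Q, S.
Their circumcentre is (86/31, -34/31) with r² = 26129/961.
The farthest remaining point T is at distance² 11621/961 ≤ 26129/961.
The points at distance exactly r from the centre are P, Q, S — 3 points.

3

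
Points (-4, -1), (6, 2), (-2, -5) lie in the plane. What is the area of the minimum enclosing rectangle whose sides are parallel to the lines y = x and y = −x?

52.5

In coordinates u = x + y, v = x − y the rectangle is axis-aligned; the map (x,y)→(u,v) scales areas by 2.
u-values: -5, 8, -7; range = 8 − (-7) = 15.
v-values: -3, 4, 3; range = 4 − (-3) = 7.
Area = (15 × 7) / 2 = 52.5.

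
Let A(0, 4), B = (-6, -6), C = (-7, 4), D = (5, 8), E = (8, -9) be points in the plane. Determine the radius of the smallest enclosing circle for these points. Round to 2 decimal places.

10.03

By Welzl's lemma the MEC is supported by two points (diametrically opposite) or three points (on a circumcircle).
The minimum enclosing circle is determined by three boundary points: C, D, E.
Their circumcentre is (79/54, -25/18) with r² = 146765/1458.
The farthest remaining point B is at distance² 112205/1458 ≤ 146765/1458.
r = √(146765/1458) ≈ 10.03.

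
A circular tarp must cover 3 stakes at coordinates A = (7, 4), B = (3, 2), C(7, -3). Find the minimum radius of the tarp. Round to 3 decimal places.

3.579

Side lengths²: AB² = 20, AC² = 49, BC² = 41.
Since AC² = 49 < 41 + 20 = 61, the triangle is acute, so the smallest enclosing circle is the circumcircle.
Circumcentre = (6.25, 0.5), r² = 12.8125.
r = √(12.8125) ≈ 3.579.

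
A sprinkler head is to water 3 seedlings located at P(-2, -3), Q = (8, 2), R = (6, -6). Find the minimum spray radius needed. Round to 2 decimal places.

5.63

Side lengths²: PQ² = 125, PR² = 73, QR² = 68.
Since PQ² = 125 < 73 + 68 = 141, the triangle is acute, so the smallest enclosing circle is the circumcircle.
Circumcentre = (23/7, -15/14), r² = 6205/196.
r = √(6205/196) ≈ 5.63.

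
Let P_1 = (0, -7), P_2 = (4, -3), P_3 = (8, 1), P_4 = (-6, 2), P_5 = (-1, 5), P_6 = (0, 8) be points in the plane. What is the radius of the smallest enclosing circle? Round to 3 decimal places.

7.517

The minimum enclosing circle of a finite set is fixed by two of the points (as a diameter) or three (as a circumcircle).
The minimum enclosing circle is determined by three boundary points: P_1, P_3, P_6.
Their circumcentre is (0.5, 0.5) with r² = 56.5.
The farthest remaining point P_4 is at distance² 44.5 ≤ 56.5.
r = √(56.5) ≈ 7.517.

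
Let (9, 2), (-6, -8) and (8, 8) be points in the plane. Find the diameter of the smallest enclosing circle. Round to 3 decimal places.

Call the three points A, B, C in the order given.
Side lengths²: AB² = 325, AC² = 37, BC² = 452.
Since BC² = 452 ≥ 325 + 37 = 362, the angle opposite BC is not acute, so the smallest enclosing circle has BC as diameter.
Centre = midpoint of BC = (1, 0), r² = 452/4 = 113.
Diameter = 2r = 2√113 ≈ 21.260.

21.260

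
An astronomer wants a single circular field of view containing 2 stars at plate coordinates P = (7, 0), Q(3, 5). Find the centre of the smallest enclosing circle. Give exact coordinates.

The smallest circle enclosing two points has them as diameter endpoints.
Centre = midpoint = (5, 2.5); r² = |PQ|²/4 = 41/4 = 10.25.
Centre = (5, 2.5).

(5, 2.5)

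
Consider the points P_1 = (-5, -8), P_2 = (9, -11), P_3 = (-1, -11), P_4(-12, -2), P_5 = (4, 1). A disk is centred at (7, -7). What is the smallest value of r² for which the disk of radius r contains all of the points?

The required radius is the distance from (7, -7) to the farthest point.
Squared distances: 145, 20, 80, 386, 73.
Maximum is 386, attained at P_4.

386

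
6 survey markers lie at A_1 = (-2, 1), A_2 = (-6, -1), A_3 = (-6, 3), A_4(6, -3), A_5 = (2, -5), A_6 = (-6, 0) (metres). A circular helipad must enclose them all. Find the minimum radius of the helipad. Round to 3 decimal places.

6.708

The minimum enclosing circle of a finite set is fixed by two of the points (as a diameter) or three (as a circumcircle).
The farthest pair is A_3–A_4 with squared distance 180. The circle on this segment as diameter has centre (0, 0) and r² = 180/4 = 45.
Check A_1: distance² to centre = 5 ≤ 45, so it lies inside.
All remaining points lie in this disk, and no smaller disk contains both endpoints, so this is the minimum enclosing circle.
r = √45 ≈ 6.708.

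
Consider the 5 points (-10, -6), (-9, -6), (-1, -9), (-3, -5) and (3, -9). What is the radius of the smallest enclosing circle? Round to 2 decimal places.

6.67

The minimum enclosing circle of a finite set is fixed by two of the points (as a diameter) or three (as a circumcircle).
The farthest pair is (-10, -6)–(3, -9) with squared distance 178. The circle on this segment as diameter has centre (-3.5, -7.5) and r² = 178/4 = 44.5.
Check (-9, -6): distance² to centre = 32.5 ≤ 44.5, so it lies inside.
All remaining points lie in this disk, and no smaller disk contains both endpoints, so this is the minimum enclosing circle.
r = √(44.5) ≈ 6.67.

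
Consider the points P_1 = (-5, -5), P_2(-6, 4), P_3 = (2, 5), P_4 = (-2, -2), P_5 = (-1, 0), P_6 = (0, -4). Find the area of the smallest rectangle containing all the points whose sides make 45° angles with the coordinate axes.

119

In coordinates u = x + y, v = x − y the rectangle is axis-aligned; the map (x,y)→(u,v) scales areas by 2.
u-values: -10, -2, 7, -4, -1, -4; range = 7 − (-10) = 17.
v-values: 0, -10, -3, 0, -1, 4; range = 4 − (-10) = 14.
Area = (17 × 14) / 2 = 119.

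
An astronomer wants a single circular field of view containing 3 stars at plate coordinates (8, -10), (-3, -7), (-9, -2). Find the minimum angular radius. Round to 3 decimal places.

Call the three points A, B, C in the order given.
Side lengths²: AB² = 130, AC² = 353, BC² = 61.
Since AC² = 353 ≥ 130 + 61 = 191, the angle opposite AC is not acute, so the smallest enclosing circle has AC as diameter.
Centre = midpoint of AC = (-0.5, -6), r² = 353/4 = 88.25.
r = √(88.25) ≈ 9.394.

9.394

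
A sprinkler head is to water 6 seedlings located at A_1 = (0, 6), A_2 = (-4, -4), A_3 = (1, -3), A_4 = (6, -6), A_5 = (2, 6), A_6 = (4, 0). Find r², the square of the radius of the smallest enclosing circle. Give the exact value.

3770/81

By Welzl's lemma the MEC is supported by two points (diametrically opposite) or three points (on a circumcircle).
The minimum enclosing circle is determined by three boundary points: A_1, A_2, A_4.
Their circumcentre is (17/9, -5/9) with r² = 3770/81.
The farthest remaining point A_5 is at distance² 3482/81 ≤ 3770/81.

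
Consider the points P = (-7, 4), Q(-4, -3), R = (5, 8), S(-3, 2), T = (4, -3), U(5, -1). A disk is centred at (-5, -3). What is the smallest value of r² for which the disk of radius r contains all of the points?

221

The required radius is the distance from (-5, -3) to the farthest point.
Squared distances: 53, 1, 221, 29, 81, 104.
Maximum is 221, attained at R.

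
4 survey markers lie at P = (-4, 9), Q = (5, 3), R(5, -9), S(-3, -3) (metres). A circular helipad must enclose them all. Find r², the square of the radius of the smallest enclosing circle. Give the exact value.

The farthest pair is P–R with squared distance 405. The circle on this segment as diameter has centre (0.5, 0) and r² = 405/4 = 101.25.
Check Q: distance² to centre = 29.25 ≤ 101.25, so it lies inside.
All remaining points lie in this disk, and no smaller disk contains both endpoints, so this is the minimum enclosing circle.

101.25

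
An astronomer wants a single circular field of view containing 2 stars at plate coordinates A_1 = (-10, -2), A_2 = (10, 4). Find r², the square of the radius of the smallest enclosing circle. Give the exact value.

The smallest circle enclosing two points has them as diameter endpoints.
Centre = midpoint = (0, 1); r² = |A_1A_2|²/4 = 436/4 = 109.

109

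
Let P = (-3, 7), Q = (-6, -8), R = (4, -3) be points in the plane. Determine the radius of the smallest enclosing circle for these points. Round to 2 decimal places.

Side lengths²: PQ² = 234, PR² = 149, QR² = 125.
Since PQ² = 234 < 149 + 125 = 274, the triangle is acute, so the smallest enclosing circle is the circumcircle.
Circumcentre = (-61/18, -13/18), r² = 9685/162.
r = √(9685/162) ≈ 7.73.

7.73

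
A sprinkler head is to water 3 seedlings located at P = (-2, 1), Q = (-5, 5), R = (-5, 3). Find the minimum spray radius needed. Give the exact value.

Side lengths²: PQ² = 25, PR² = 13, QR² = 4.
Since PQ² = 25 ≥ 13 + 4 = 17, the angle opposite PQ is not acute, so the smallest enclosing circle has PQ as diameter.
Centre = midpoint of PQ = (-3.5, 3), r² = 25/4 = 6.25.
r = √(6.25) = 2.5.

2.5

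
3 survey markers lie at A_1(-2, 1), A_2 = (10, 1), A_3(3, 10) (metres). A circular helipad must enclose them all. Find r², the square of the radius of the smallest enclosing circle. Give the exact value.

Side lengths²: A_1A_2² = 144, A_1A_3² = 106, A_2A_3² = 130.
Since A_1A_2² = 144 < 130 + 106 = 236, the triangle is acute, so the smallest enclosing circle is the circumcircle.
Circumcentre = (4, 32/9), r² = 3445/81.

3445/81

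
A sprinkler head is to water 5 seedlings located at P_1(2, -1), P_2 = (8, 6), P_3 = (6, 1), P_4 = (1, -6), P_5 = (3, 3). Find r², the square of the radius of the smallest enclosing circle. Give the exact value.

The minimum enclosing circle of a finite set is fixed by two of the points (as a diameter) or three (as a circumcircle).
The farthest pair is P_2–P_4 with squared distance 193. The circle on this segment as diameter has centre (4.5, 0) and r² = 193/4 = 48.25.
Check P_1: distance² to centre = 7.25 ≤ 48.25, so it lies inside.
All remaining points lie in this disk, and no smaller disk contains both endpoints, so this is the minimum enclosing circle.

48.25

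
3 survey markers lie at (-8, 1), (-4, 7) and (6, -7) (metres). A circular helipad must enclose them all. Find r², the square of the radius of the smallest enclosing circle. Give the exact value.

62530/841

Call the three points A, B, C in the order given.
Side lengths²: AB² = 52, AC² = 260, BC² = 296.
Since BC² = 296 < 260 + 52 = 312, the triangle is acute, so the smallest enclosing circle is the circumcircle.
Circumcentre = (15/29, -10/29), r² = 62530/841.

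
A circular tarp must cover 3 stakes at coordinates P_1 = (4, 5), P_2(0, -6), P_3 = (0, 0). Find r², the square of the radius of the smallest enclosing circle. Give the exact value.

34.25

Side lengths²: P_1P_2² = 137, P_1P_3² = 41, P_2P_3² = 36.
Since P_1P_2² = 137 ≥ 41 + 36 = 77, the angle opposite P_1P_2 is not acute, so the smallest enclosing circle has P_1P_2 as diameter.
Centre = midpoint of P_1P_2 = (2, -0.5), r² = 137/4 = 34.25.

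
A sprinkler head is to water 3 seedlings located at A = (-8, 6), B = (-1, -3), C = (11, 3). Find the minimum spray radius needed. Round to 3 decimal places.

Side lengths²: AB² = 130, AC² = 370, BC² = 180.
Since AC² = 370 ≥ 180 + 130 = 310, the angle opposite AC is not acute, so the smallest enclosing circle has AC as diameter.
Centre = midpoint of AC = (1.5, 4.5), r² = 370/4 = 92.5.
r = √(92.5) ≈ 9.618.

9.618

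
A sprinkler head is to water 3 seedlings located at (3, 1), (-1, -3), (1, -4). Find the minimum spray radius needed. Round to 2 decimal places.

Call the three points A, B, C in the order given.
Side lengths²: AB² = 32, AC² = 29, BC² = 5.
Since AB² = 32 < 29 + 5 = 34, the triangle is acute, so the smallest enclosing circle is the circumcircle.
Circumcentre = (7/6, -7/6), r² = 145/18.
r = √(145/18) ≈ 2.84.

2.84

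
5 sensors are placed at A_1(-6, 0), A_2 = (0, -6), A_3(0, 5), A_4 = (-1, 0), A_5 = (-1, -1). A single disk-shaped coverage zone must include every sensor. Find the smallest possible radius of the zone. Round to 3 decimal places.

The minimum enclosing circle of a finite set is fixed by two of the points (as a diameter) or three (as a circumcircle).
The minimum enclosing circle is determined by three boundary points: A_1, A_2, A_3.
Their circumcentre is (-0.5, -0.5) with r² = 30.5.
The farthest remaining point A_4 is at distance² 0.5 ≤ 30.5.
r = √(30.5) ≈ 5.523.

5.523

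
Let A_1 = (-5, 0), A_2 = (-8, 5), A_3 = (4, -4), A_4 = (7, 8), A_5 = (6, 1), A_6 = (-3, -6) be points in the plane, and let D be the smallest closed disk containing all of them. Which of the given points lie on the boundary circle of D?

A_2, A_4, A_6

The minimum enclosing circle of a finite set is fixed by two of the points (as a diameter) or three (as a circumcircle).
The minimum enclosing circle is determined by three boundary points: A_2, A_4, A_6.
Their circumcentre is (11/30, 13/6) with r² = 35113/450.
The farthest remaining point A_3 is at distance² 23053/450 ≤ 35113/450.
The points at distance exactly r from the centre are A_2, A_4, A_6 — 3 points.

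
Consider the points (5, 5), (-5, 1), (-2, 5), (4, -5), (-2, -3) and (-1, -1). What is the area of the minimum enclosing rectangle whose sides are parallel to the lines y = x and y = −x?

120

In coordinates u = x + y, v = x − y the rectangle is axis-aligned; the map (x,y)→(u,v) scales areas by 2.
u-values: 10, -4, 3, -1, -5, -2; range = 10 − (-5) = 15.
v-values: 0, -6, -7, 9, 1, 0; range = 9 − (-7) = 16.
Area = (15 × 16) / 2 = 120.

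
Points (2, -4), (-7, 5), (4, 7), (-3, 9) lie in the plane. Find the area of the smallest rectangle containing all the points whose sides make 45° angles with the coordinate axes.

In coordinates u = x + y, v = x − y the rectangle is axis-aligned; the map (x,y)→(u,v) scales areas by 2.
u-values: -2, -2, 11, 6; range = 11 − (-2) = 13.
v-values: 6, -12, -3, -12; range = 6 − (-12) = 18.
Area = (13 × 18) / 2 = 117.

117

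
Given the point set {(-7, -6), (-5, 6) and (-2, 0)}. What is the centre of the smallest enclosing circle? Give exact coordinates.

Call the three points A, B, C in the order given.
Side lengths²: AB² = 148, AC² = 61, BC² = 45.
Since AB² = 148 ≥ 61 + 45 = 106, the angle opposite AB is not acute, so the smallest enclosing circle has AB as diameter.
Centre = midpoint of AB = (-6, 0), r² = 148/4 = 37.
Centre = (-6, 0).

(-6, 0)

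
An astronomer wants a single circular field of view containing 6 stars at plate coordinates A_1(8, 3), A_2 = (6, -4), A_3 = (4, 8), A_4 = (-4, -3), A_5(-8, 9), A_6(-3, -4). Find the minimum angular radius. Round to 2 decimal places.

9.55

By Welzl's lemma the MEC is supported by two points (diametrically opposite) or three points (on a circumcircle).
The farthest pair is A_2–A_5 with squared distance 365. The circle on this segment as diameter has centre (-1, 2.5) and r² = 365/4 = 91.25.
Check A_1: distance² to centre = 81.25 ≤ 91.25, so it lies inside.
All remaining points lie in this disk, and no smaller disk contains both endpoints, so this is the minimum enclosing circle.
r = √(91.25) ≈ 9.55.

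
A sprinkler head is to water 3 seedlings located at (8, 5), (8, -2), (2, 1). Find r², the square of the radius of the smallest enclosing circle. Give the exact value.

Call the three points A, B, C in the order given.
Side lengths²: AB² = 49, AC² = 52, BC² = 45.
Since AC² = 52 < 49 + 45 = 94, the triangle is acute, so the smallest enclosing circle is the circumcircle.
Circumcentre = (6, 1.5), r² = 16.25.

16.25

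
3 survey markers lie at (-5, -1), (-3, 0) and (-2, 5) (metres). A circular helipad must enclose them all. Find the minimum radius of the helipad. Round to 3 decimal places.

3.354

Call the three points A, B, C in the order given.
Side lengths²: AB² = 5, AC² = 45, BC² = 26.
Since AC² = 45 ≥ 26 + 5 = 31, the angle opposite AC is not acute, so the smallest enclosing circle has AC as diameter.
Centre = midpoint of AC = (-3.5, 2), r² = 45/4 = 11.25.
r = √(11.25) ≈ 3.354.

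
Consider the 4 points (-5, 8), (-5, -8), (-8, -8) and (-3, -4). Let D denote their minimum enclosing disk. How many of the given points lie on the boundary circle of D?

3

The farthest pair is (-5, 8)–(-8, -8) with squared distance 265. The circle on this segment as diameter has centre (-6.5, 0) and r² = 265/4 = 66.25.
Check (-5, -8): distance² to centre = 66.25 ≤ 66.25, so it lies inside.
All remaining points lie in this disk, and no smaller disk contains both endpoints, so this is the minimum enclosing circle.
The points at distance exactly r from the centre are (-5, 8), (-5, -8), (-8, -8) — 3 points.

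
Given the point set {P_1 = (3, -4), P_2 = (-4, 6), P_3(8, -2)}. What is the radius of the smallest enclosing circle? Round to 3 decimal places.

Side lengths²: P_1P_2² = 149, P_1P_3² = 29, P_2P_3² = 208.
Since P_2P_3² = 208 ≥ 149 + 29 = 178, the angle opposite P_2P_3 is not acute, so the smallest enclosing circle has P_2P_3 as diameter.
Centre = midpoint of P_2P_3 = (2, 2), r² = 208/4 = 52.
r = √52 ≈ 7.211.

7.211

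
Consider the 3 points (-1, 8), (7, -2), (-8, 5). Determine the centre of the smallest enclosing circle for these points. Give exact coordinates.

Call the three points A, B, C in the order given.
Side lengths²: AB² = 164, AC² = 58, BC² = 274.
Since BC² = 274 ≥ 164 + 58 = 222, the angle opposite BC is not acute, so the smallest enclosing circle has BC as diameter.
Centre = midpoint of BC = (-0.5, 1.5), r² = 274/4 = 68.5.
Centre = (-0.5, 1.5).

(-0.5, 1.5)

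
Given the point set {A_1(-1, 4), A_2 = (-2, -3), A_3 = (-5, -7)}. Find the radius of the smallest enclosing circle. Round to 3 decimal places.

5.852

Side lengths²: A_1A_2² = 50, A_1A_3² = 137, A_2A_3² = 25.
Since A_1A_3² = 137 ≥ 50 + 25 = 75, the angle opposite A_1A_3 is not acute, so the smallest enclosing circle has A_1A_3 as diameter.
Centre = midpoint of A_1A_3 = (-3, -1.5), r² = 137/4 = 34.25.
r = √(34.25) ≈ 5.852.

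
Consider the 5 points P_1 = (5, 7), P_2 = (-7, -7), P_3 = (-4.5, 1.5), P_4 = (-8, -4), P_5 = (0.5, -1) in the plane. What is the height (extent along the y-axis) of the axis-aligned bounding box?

14

max y = 7, min y = -7, so height = 14.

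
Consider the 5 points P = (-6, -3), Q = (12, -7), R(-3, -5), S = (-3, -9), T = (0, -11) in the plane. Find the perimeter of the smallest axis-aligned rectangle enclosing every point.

52

Width = max x − min x = 12 − (-6) = 18.
Height = max y − min y = -3 − (-11) = 8.
Perimeter = 2(18 + 8) = 52.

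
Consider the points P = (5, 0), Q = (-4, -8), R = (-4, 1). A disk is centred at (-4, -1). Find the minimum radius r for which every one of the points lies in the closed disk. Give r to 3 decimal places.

The required radius is the distance from (-4, -1) to the farthest point.
Squared distances: 82, 49, 4.
Maximum is 82, attained at P.
r = √82 ≈ 9.055.

9.055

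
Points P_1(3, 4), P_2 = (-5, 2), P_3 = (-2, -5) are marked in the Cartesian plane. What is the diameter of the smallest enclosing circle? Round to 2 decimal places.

10.43

Side lengths²: P_1P_2² = 68, P_1P_3² = 106, P_2P_3² = 58.
Since P_1P_3² = 106 < 68 + 58 = 126, the triangle is acute, so the smallest enclosing circle is the circumcircle.
Circumcentre = (-7/31, -3/31), r² = 26129/961.
Diameter = 2r = 2√(26129/961) ≈ 10.43.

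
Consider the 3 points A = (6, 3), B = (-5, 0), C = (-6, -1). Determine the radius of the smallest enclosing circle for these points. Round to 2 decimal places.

Side lengths²: AB² = 130, AC² = 160, BC² = 2.
Since AC² = 160 ≥ 130 + 2 = 132, the angle opposite AC is not acute, so the smallest enclosing circle has AC as diameter.
Centre = midpoint of AC = (0, 1), r² = 160/4 = 40.
r = √40 ≈ 6.32.

6.32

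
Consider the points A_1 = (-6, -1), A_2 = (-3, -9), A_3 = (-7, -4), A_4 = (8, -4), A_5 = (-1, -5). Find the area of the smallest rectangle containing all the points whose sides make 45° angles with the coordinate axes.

In coordinates u = x + y, v = x − y the rectangle is axis-aligned; the map (x,y)→(u,v) scales areas by 2.
u-values: -7, -12, -11, 4, -6; range = 4 − (-12) = 16.
v-values: -5, 6, -3, 12, 4; range = 12 − (-5) = 17.
Area = (16 × 17) / 2 = 136.

136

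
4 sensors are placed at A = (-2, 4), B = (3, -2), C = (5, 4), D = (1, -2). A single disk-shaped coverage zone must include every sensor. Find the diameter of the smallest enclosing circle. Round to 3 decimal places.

8.233

By Welzl's lemma the MEC is supported by two points (diametrically opposite) or three points (on a circumcircle).
The minimum enclosing circle is determined by three boundary points: A, B, C.
Their circumcentre is (1.5, 11/6) with r² = 305/18.
The farthest remaining point D is at distance² 269/18 ≤ 305/18.
Diameter = 2r = 2√(305/18) ≈ 8.233.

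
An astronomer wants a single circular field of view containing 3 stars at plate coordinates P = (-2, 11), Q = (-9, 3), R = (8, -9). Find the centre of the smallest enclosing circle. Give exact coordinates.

Side lengths²: PQ² = 113, PR² = 500, QR² = 433.
Since PR² = 500 < 433 + 113 = 546, the triangle is acute, so the smallest enclosing circle is the circumcircle.
Circumcentre = (43/22, 21/44), r² = 244645/1936.
Centre = (43/22, 21/44).

(43/22, 21/44)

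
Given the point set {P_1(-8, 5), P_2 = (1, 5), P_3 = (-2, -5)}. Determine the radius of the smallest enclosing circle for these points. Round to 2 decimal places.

6.09

Side lengths²: P_1P_2² = 81, P_1P_3² = 136, P_2P_3² = 109.
Since P_1P_3² = 136 < 109 + 81 = 190, the triangle is acute, so the smallest enclosing circle is the circumcircle.
Circumcentre = (-3.5, 0.9), r² = 37.06.
r = √(37.06) ≈ 6.09.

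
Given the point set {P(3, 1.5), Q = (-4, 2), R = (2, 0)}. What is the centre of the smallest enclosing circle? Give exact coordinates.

(-0.5, 1.75)

Side lengths²: PQ² = 49.25, PR² = 3.25, QR² = 40.
Since PQ² = 49.25 ≥ 40 + 3.25 = 43.25, the angle opposite PQ is not acute, so the smallest enclosing circle has PQ as diameter.
Centre = midpoint of PQ = (-0.5, 1.75), r² = 49.25/4 = 12.3125.
Centre = (-0.5, 1.75).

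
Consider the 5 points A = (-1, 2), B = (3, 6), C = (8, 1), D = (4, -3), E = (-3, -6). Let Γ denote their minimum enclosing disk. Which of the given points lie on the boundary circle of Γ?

The minimum enclosing circle is determined by three boundary points: B, C, E.
Their circumcentre is (4/3, -2/3) with r² = 425/9.
The farthest remaining point A is at distance² 113/9 ≤ 425/9.
The points at distance exactly r from the centre are B, C, E — 3 points.

B, C, E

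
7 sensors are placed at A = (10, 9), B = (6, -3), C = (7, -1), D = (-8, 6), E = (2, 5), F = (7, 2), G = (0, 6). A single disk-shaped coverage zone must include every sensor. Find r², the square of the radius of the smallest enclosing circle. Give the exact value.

The minimum enclosing circle is determined by three boundary points: A, B, D.
Their circumcentre is (47/34, 177/34) with r² = 51245/578.
The farthest remaining point C is at distance² 40501/578 ≤ 51245/578.

51245/578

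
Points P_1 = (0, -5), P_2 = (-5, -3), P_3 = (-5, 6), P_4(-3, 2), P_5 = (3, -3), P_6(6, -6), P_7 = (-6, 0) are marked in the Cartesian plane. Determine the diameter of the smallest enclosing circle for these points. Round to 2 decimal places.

16.28

The farthest pair is P_3–P_6 with squared distance 265. The circle on this segment as diameter has centre (0.5, 0) and r² = 265/4 = 66.25.
Check P_1: distance² to centre = 25.25 ≤ 66.25, so it lies inside.
All remaining points lie in this disk, and no smaller disk contains both endpoints, so this is the minimum enclosing circle.
Diameter = 2r = 2√(66.25) ≈ 16.28.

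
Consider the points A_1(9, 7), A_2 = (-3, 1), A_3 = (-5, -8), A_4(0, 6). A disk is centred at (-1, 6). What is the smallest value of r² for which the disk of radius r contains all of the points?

The required radius is the distance from (-1, 6) to the farthest point.
Squared distances: 101, 29, 212, 1.
Maximum is 212, attained at A_3.

212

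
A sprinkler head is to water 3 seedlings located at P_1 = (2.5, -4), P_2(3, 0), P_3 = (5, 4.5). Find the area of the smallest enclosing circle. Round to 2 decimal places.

Side lengths²: P_1P_2² = 16.25, P_1P_3² = 78.5, P_2P_3² = 24.25.
Since P_1P_3² = 78.5 ≥ 24.25 + 16.25 = 40.5, the angle opposite P_1P_3 is not acute, so the smallest enclosing circle has P_1P_3 as diameter.
Centre = midpoint of P_1P_3 = (3.75, 0.25), r² = 78.5/4 = 19.625.
Area = π·r² = π·19.625 ≈ 61.65.

61.65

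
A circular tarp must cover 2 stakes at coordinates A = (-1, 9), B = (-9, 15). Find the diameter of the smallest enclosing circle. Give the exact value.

10

The smallest circle enclosing two points has them as diameter endpoints.
Centre = midpoint = (-5, 12); r² = |AB|²/4 = 100/4 = 25.
Diameter = 2r = 2√25 = 10.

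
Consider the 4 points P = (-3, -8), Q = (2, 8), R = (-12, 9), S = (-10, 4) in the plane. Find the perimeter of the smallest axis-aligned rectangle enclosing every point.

62

Width = max x − min x = 2 − (-12) = 14.
Height = max y − min y = 9 − (-8) = 17.
Perimeter = 2(14 + 17) = 62.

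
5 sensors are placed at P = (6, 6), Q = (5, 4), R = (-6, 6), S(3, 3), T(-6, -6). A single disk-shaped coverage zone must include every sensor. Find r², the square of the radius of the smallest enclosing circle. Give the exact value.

72

The minimum enclosing circle of a finite set is fixed by two of the points (as a diameter) or three (as a circumcircle).
The farthest pair is P–T with squared distance 288. The circle on this segment as diameter has centre (0, 0) and r² = 288/4 = 72.
Check Q: distance² to centre = 41 ≤ 72, so it lies inside.
All remaining points lie in this disk, and no smaller disk contains both endpoints, so this is the minimum enclosing circle.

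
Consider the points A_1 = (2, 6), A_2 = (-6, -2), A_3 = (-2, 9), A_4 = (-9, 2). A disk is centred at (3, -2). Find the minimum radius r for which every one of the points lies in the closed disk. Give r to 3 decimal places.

12.649

The required radius is the distance from (3, -2) to the farthest point.
Squared distances: 65, 81, 146, 160.
Maximum is 160, attained at A_4.
r = √160 ≈ 12.649.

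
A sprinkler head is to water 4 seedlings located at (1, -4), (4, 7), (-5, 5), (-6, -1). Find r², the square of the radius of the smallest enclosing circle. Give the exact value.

77285/1849

The minimum enclosing circle of a finite set is fixed by two of the points (as a diameter) or three (as a circumcircle).
The minimum enclosing circle is determined by three boundary points: (1, -4), (4, 7), (-6, -1).
Their circumcentre is (-19/43, 99/43) with r² = 77285/1849.
The farthest remaining point (-5, 5) is at distance² 51872/1849 ≤ 77285/1849.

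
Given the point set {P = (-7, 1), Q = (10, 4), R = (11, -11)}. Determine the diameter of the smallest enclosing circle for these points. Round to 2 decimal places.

21.76

Side lengths²: PQ² = 298, PR² = 468, QR² = 226.
Since PR² = 468 < 298 + 226 = 524, the triangle is acute, so the smallest enclosing circle is the circumcircle.
Circumcentre = (114/43, -173/43), r² = 218881/1849.
Diameter = 2r = 2√(218881/1849) ≈ 21.76.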